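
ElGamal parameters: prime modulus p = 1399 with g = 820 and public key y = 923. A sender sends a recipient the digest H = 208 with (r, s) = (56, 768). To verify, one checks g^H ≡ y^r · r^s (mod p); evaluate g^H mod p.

820^2 = 672400 ≡ 880
820^4 ≡ 880^2 = 774400 ≡ 753
820^8 ≡ 753^2 = 567009 ≡ 414
820^16 ≡ 414^2 = 171396 ≡ 718
820^32 ≡ 718^2 = 515524 ≡ 692
820^64 ≡ 692^2 = 478864 ≡ 406
820^128 ≡ 406^2 = 164836 ≡ 1153
208 = 128 + 64 + 16, so 820^208 ≡ 1153·406·718 ≡ 373 (mod 1399)

373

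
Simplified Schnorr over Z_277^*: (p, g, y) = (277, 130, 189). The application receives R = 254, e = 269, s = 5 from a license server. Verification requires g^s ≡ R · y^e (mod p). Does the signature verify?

does not verify

g^s mod p:
130^2 = 16900 ≡ 3
130^4 ≡ 3^2 = 9
5 = 4 + 1, so 130^5 ≡ 9·130 ≡ 62 (mod 277)
R · y^e mod p:
189^2 = 35721 ≡ 265
189^4 ≡ 265^2 = 70225 ≡ 144
189^8 ≡ 144^2 = 20736 ≡ 238
189^16 ≡ 238^2 = 56644 ≡ 136
189^32 ≡ 136^2 = 18496 ≡ 214
189^64 ≡ 214^2 = 45796 ≡ 91
189^128 ≡ 91^2 = 8281 ≡ 248
189^256 ≡ 248^2 = 61504 ≡ 10
269 = 256 + 8 + 4 + 1, so 189^269 ≡ 10·238·144·189 ≡ 123 (mod 277)
254·123 = 31242 ≡ 218 (mod 277)
62 ≠ 218; the check fails.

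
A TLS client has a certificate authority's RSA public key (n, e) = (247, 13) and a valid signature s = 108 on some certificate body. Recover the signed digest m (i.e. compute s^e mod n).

186

s^13 mod 247 = 186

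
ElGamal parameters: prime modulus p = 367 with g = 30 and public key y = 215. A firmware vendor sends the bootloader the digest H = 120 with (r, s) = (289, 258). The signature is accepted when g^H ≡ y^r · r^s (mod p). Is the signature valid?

Left side g^H mod p:
30^2 = 900 ≡ 166
30^4 ≡ 166^2 = 27556 ≡ 31
30^8 ≡ 31^2 = 961 ≡ 227
30^16 ≡ 227^2 = 51529 ≡ 149
30^32 ≡ 149^2 = 22201 ≡ 181
30^64 ≡ 181^2 = 32761 ≡ 98
120 = 64 + 32 + 16 + 8, so 30^120 ≡ 98·181·149·227 ≡ 225 (mod 367)
Right side y^r · r^s mod p:
215^2 = 46225 ≡ 350
215^4 ≡ 350^2 = 122500 ≡ 289
215^8 ≡ 289^2 = 83521 ≡ 212
215^16 ≡ 212^2 = 44944 ≡ 170
215^32 ≡ 170^2 = 28900 ≡ 274
215^64 ≡ 274^2 = 75076 ≡ 208
215^128 ≡ 208^2 = 43264 ≡ 325
215^256 ≡ 325^2 = 105625 ≡ 296
289 = 256 + 32 + 1, so 215^289 ≡ 296·274·215 ≡ 89 (mod 367)
289^2 = 83521 ≡ 212
289^4 ≡ 212^2 = 44944 ≡ 170
289^8 ≡ 170^2 = 28900 ≡ 274
289^16 ≡ 274^2 = 75076 ≡ 208
289^32 ≡ 208^2 = 43264 ≡ 325
289^64 ≡ 325^2 = 105625 ≡ 296
289^128 ≡ 296^2 = 87616 ≡ 270
289^256 ≡ 270^2 = 72900 ≡ 234
258 = 256 + 2, so 289^258 ≡ 234·212 ≡ 63 (mod 367)
89·63 = 5607 ≡ 102 (mod 367)
225 ≠ 102, so verification fails.

invalid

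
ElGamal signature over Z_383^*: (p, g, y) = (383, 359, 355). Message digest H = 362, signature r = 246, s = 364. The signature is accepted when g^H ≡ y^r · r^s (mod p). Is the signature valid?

invalid

Left side g^H mod p:
359^2 = 128881 ≡ 193
359^4 ≡ 193^2 = 37249 ≡ 98
359^8 ≡ 98^2 = 9604 ≡ 29
359^16 ≡ 29^2 = 841 ≡ 75
359^32 ≡ 75^2 = 5625 ≡ 263
359^64 ≡ 263^2 = 69169 ≡ 229
359^128 ≡ 229^2 = 52441 ≡ 353
359^256 ≡ 353^2 = 124609 ≡ 134
362 = 256 + 64 + 32 + 8 + 2, so 359^362 ≡ 134·229·263·29·193 ≡ 21 (mod 383)
Right side y^r · r^s mod p:
355^2 = 126025 ≡ 18
355^4 ≡ 18^2 = 324
355^8 ≡ 324^2 = 104976 ≡ 34
355^16 ≡ 34^2 = 1156 ≡ 7
355^32 ≡ 7^2 = 49
355^64 ≡ 49^2 = 2401 ≡ 103
355^128 ≡ 103^2 = 10609 ≡ 268
246 = 128 + 64 + 32 + 16 + 4 + 2, so 355^246 ≡ 268·103·49·7·324·18 ≡ 225 (mod 383)
246^2 = 60516 ≡ 2
246^4 ≡ 2^2 = 4
246^8 ≡ 4^2 = 16
246^16 ≡ 16^2 = 256
246^32 ≡ 256^2 = 65536 ≡ 43
246^64 ≡ 43^2 = 1849 ≡ 317
246^128 ≡ 317^2 = 100489 ≡ 143
246^256 ≡ 143^2 = 20449 ≡ 150
364 = 256 + 64 + 32 + 8 + 4, so 246^364 ≡ 150·317·43·16·4 ≡ 288 (mod 383)
225·288 = 64800 ≡ 73 (mod 383)
21 ≠ 73, so verification fails.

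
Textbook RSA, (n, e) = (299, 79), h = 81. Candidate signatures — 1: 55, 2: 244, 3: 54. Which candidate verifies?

Candidate 1: Squares mod 299: 55^1≡55, 55^2≡35, 55^4≡29, 55^8≡243, 55^16≡146, 55^32≡87, 55^64≡94; 79 = 64 + 8 + 4 + 2 + 1, so 55^79 ≡ 94·243·29·35·55 ≡ 81 (mod 299)
  → matches h = 81
Candidate 2: Squares mod 299: 244^1≡244, 244^2≡35, 244^4≡29, 244^8≡243, 244^16≡146, 244^32≡87, 244^64≡94; 79 = 64 + 8 + 4 + 2 + 1, so 244^79 ≡ 94·243·29·35·244 ≡ 218 (mod 299)
Candidate 3: Squares mod 299: 54^1≡54, 54^2≡225, 54^4≡94, 54^8≡165, 54^16≡16, 54^32≡256, 54^64≡55; 79 = 64 + 8 + 4 + 2 + 1, so 54^79 ≡ 55·165·94·225·54 ≡ 271 (mod 299)

1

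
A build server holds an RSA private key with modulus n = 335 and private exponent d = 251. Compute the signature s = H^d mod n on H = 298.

172

H^2 ≡ 298^2 = 88804 ≡ 29
H^4 ≡ 29^2 = 841 ≡ 171
H^8 ≡ 171^2 = 29241 ≡ 96
H^16 ≡ 96^2 = 9216 ≡ 171
H^32 ≡ 171^2 = 29241 ≡ 96
H^64 ≡ 96^2 = 9216 ≡ 171
H^128 ≡ 171^2 = 29241 ≡ 96
251 = 128 + 64 + 32 + 16 + 8 + 2 + 1, so H^251 ≡ 96·171·96·171·96·29·298 ≡ 172 (mod 335)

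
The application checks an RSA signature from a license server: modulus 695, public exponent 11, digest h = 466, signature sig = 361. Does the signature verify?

verifies

sig^2 ≡ 361^2 = 130321 ≡ 356
sig^4 ≡ 356^2 = 126736 ≡ 246
sig^8 ≡ 246^2 = 60516 ≡ 51
11 = 8 + 2 + 1, so sig^11 ≡ 51·356·361 ≡ 466 (mod 695)
466 = h, so the signature checks out.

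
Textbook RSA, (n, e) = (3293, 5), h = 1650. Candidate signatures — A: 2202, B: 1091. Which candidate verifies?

A

Candidate A: Squares mod 3293: 2202^1≡2202, 2202^2≡1508, 2202^4≡1894; 5 = 4 + 1, so 2202^5 ≡ 1894·2202 ≡ 1650 (mod 3293)
  → matches h = 1650
Candidate B: Squares mod 3293: 1091^1≡1091, 1091^2≡1508, 1091^4≡1894; 5 = 4 + 1, so 1091^5 ≡ 1894·1091 ≡ 1643 (mod 3293)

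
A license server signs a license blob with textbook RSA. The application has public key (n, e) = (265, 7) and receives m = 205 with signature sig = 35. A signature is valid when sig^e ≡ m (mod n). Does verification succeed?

Squares mod 265: sig^1≡35, sig^2≡165, sig^4≡195
7 = 4 + 2 + 1, so sig^7 ≡ 195·165·35 ≡ 140 (mod 265)
sig^7 mod 265 = 140, but m = 205.

fails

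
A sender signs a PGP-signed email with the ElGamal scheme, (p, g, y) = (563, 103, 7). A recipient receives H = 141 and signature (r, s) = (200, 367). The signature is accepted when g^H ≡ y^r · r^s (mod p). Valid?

Left side g^H mod p:
Squares mod 563: 103^1≡103, 103^2≡475, 103^4≡425, 103^8≡465, 103^16≡33, 103^32≡526, 103^64≡243, 103^128≡497
141 = 128 + 8 + 4 + 1, so 103^141 ≡ 497·465·425·103 ≡ 59 (mod 563)
Right side y^r · r^s mod p:
Squares mod 563: 7^1≡7, 7^2≡49, 7^4≡149, 7^8≡244, 7^16≡421, 7^32≡459, 7^64≡119, 7^128≡86
200 = 128 + 64 + 8, so 7^200 ≡ 86·119·244 ≡ 191 (mod 563)
Squares mod 563: 200^1≡200, 200^2≡27, 200^4≡166, 200^8≡532, 200^16≡398, 200^32≡201, 200^64≡428, 200^128≡209, 200^256≡330
367 = 256 + 64 + 32 + 8 + 4 + 2 + 1, so 200^367 ≡ 330·428·201·532·166·27·200 ≡ 240 (mod 563)
191·240 = 45840 ≡ 237 (mod 563)
59 ≠ 237, so verification fails.

no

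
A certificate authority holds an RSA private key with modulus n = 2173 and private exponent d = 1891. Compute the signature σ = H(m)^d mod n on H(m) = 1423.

(H(m))^2 ≡ 1423^2 = 2024929 ≡ 1866
(H(m))^4 ≡ 1866^2 = 3481956 ≡ 810
(H(m))^8 ≡ 810^2 = 656100 ≡ 2027
(H(m))^16 ≡ 2027^2 = 4108729 ≡ 1759
(H(m))^32 ≡ 1759^2 = 3094081 ≡ 1902
(H(m))^64 ≡ 1902^2 = 3617604 ≡ 1732
(H(m))^128 ≡ 1732^2 = 2999824 ≡ 1084
(H(m))^256 ≡ 1084^2 = 1175056 ≡ 1636
(H(m))^512 ≡ 1636^2 = 2676496 ≡ 1533
(H(m))^1024 ≡ 1533^2 = 2350089 ≡ 1076
1891 = 1024 + 512 + 256 + 64 + 32 + 2 + 1, so (H(m))^1891 ≡ 1076·1533·1636·1732·1902·1866·1423 ≡ 1081 (mod 2173)

1081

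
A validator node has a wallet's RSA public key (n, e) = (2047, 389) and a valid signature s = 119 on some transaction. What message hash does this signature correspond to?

s^2 ≡ 119^2 = 14161 ≡ 1879
s^4 ≡ 1879^2 = 3530641 ≡ 1613
s^8 ≡ 1613^2 = 2601769 ≡ 32
s^16 ≡ 32^2 = 1024
s^32 ≡ 1024^2 = 1048576 ≡ 512
s^64 ≡ 512^2 = 262144 ≡ 128
s^128 ≡ 128^2 = 16384 ≡ 8
s^256 ≡ 8^2 = 64
389 = 256 + 128 + 4 + 1, so s^389 ≡ 64·8·1613·119 ≡ 394 (mod 2047)

394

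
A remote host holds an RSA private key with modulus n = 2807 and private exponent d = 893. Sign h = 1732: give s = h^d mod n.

40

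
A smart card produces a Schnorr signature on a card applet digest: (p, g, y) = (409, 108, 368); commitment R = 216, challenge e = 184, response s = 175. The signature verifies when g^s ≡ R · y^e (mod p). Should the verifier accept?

reject

g^s mod p:
108^2 = 11664 ≡ 212
108^4 ≡ 212^2 = 44944 ≡ 363
108^8 ≡ 363^2 = 131769 ≡ 71
108^16 ≡ 71^2 = 5041 ≡ 133
108^32 ≡ 133^2 = 17689 ≡ 102
108^64 ≡ 102^2 = 10404 ≡ 179
108^128 ≡ 179^2 = 32041 ≡ 139
175 = 128 + 32 + 8 + 4 + 2 + 1, so 108^175 ≡ 139·102·71·363·212·108 ≡ 32 (mod 409)
R · y^e mod p:
368^2 = 135424 ≡ 45
368^4 ≡ 45^2 = 2025 ≡ 389
368^8 ≡ 389^2 = 151321 ≡ 400
368^16 ≡ 400^2 = 160000 ≡ 81
368^32 ≡ 81^2 = 6561 ≡ 17
368^64 ≡ 17^2 = 289
368^128 ≡ 289^2 = 83521 ≡ 85
184 = 128 + 32 + 16 + 8, so 368^184 ≡ 85·17·81·400 ≡ 179 (mod 409)
216·179 = 38664 ≡ 218 (mod 409)
32 ≠ 218; the check fails.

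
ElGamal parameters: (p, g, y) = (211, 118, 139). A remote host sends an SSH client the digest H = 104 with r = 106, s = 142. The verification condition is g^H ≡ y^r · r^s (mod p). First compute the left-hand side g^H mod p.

59

118^2 = 13924 ≡ 209
118^4 ≡ 209^2 = 43681 ≡ 4
118^8 ≡ 4^2 = 16
118^16 ≡ 16^2 = 256 ≡ 45
118^32 ≡ 45^2 = 2025 ≡ 126
118^64 ≡ 126^2 = 15876 ≡ 51
104 = 64 + 32 + 8, so 118^104 ≡ 51·126·16 ≡ 59 (mod 211)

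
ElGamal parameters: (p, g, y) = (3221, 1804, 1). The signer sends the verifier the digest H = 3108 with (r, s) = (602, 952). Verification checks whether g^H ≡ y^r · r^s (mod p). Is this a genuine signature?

forged

Left side g^H mod p:
1804^3108 mod 3221 = 1757
Right side y^r · r^s mod p:
1^602 mod 3221 = 1
602^952 mod 3221 = 2942
1·2942 = 2942 ≡ 2942 (mod 3221)
1757 ≠ 2942, so verification fails.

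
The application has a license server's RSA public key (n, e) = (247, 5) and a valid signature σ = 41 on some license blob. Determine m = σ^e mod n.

110

Squares mod 247: σ^1≡41, σ^2≡199, σ^4≡81
5 = 4 + 1, so σ^5 ≡ 81·41 ≡ 110 (mod 247)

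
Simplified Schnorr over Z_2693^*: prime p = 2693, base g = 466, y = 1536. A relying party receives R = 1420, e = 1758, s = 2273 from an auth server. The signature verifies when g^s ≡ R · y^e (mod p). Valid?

no

g^s mod p:
Squares mod 2693: 466^1≡466, 466^2≡1716, 466^4≡1207, 466^8≡2629, 466^16≡1403, 466^32≡2519, 466^64≡653, 466^128≡915, 466^256≡2395, 466^512≡2628, 466^1024≡1532, 466^2048≡1421
2273 = 2048 + 128 + 64 + 32 + 1, so 466^2273 ≡ 1421·915·653·2519·466 ≡ 2131 (mod 2693)
R · y^e mod p:
Squares mod 2693: 1536^1≡1536, 1536^2≡228, 1536^4≡817, 1536^8≡2318, 1536^16≡589, 1536^32≡2217, 1536^64≡364, 1536^128≡539, 1536^256≡2370, 1536^512≡1995, 1536^1024≡2464
1758 = 1024 + 512 + 128 + 64 + 16 + 8 + 4 + 2, so 1536^1758 ≡ 2464·1995·539·364·589·2318·817·228 ≡ 1165 (mod 2693)
1420·1165 = 1654300 ≡ 798 (mod 2693)
2131 ≠ 798; the check fails.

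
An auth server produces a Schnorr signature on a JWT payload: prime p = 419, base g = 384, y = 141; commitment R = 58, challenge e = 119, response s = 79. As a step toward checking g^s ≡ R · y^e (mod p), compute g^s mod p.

311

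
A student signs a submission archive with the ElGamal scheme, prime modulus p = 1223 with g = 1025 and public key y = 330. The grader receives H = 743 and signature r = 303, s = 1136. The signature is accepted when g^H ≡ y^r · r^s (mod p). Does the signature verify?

Left side g^H mod p:
1025^2 = 1050625 ≡ 68
1025^4 ≡ 68^2 = 4624 ≡ 955
1025^8 ≡ 955^2 = 912025 ≡ 890
1025^16 ≡ 890^2 = 792100 ≡ 819
1025^32 ≡ 819^2 = 670761 ≡ 557
1025^64 ≡ 557^2 = 310249 ≡ 830
1025^128 ≡ 830^2 = 688900 ≡ 351
1025^256 ≡ 351^2 = 123201 ≡ 901
1025^512 ≡ 901^2 = 811801 ≡ 952
743 = 512 + 128 + 64 + 32 + 4 + 2 + 1, so 1025^743 ≡ 952·351·830·557·955·68·1025 ≡ 1120 (mod 1223)
Right side y^r · r^s mod p:
330^2 = 108900 ≡ 53
330^4 ≡ 53^2 = 2809 ≡ 363
330^8 ≡ 363^2 = 131769 ≡ 908
330^16 ≡ 908^2 = 824464 ≡ 162
330^32 ≡ 162^2 = 26244 ≡ 561
330^64 ≡ 561^2 = 314721 ≡ 410
330^128 ≡ 410^2 = 168100 ≡ 549
330^256 ≡ 549^2 = 301401 ≡ 543
303 = 256 + 32 + 8 + 4 + 2 + 1, so 330^303 ≡ 543·561·908·363·53·330 ≡ 1070 (mod 1223)
303^2 = 91809 ≡ 84
303^4 ≡ 84^2 = 7056 ≡ 941
303^8 ≡ 941^2 = 885481 ≡ 29
303^16 ≡ 29^2 = 841
303^32 ≡ 841^2 = 707281 ≡ 387
303^64 ≡ 387^2 = 149769 ≡ 563
303^128 ≡ 563^2 = 316969 ≡ 212
303^256 ≡ 212^2 = 44944 ≡ 916
303^512 ≡ 916^2 = 839056 ≡ 78
303^1024 ≡ 78^2 = 6084 ≡ 1192
1136 = 1024 + 64 + 32 + 16, so 303^1136 ≡ 1192·563·387·841 ≡ 824 (mod 1223)
1070·824 = 881680 ≡ 1120 (mod 1223)
1120 ≡ 1120 (mod 1223), so the signature is genuine.

verifies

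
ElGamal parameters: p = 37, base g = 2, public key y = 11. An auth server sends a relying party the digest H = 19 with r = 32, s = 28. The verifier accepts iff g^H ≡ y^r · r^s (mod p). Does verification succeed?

fails

Left side g^H mod p:
2^2 = 4
2^4 ≡ 4^2 = 16
2^8 ≡ 16^2 = 256 ≡ 34
2^16 ≡ 34^2 = 1156 ≡ 9
19 = 16 + 2 + 1, so 2^19 ≡ 9·4·2 ≡ 35 (mod 37)
Right side y^r · r^s mod p:
11^2 = 121 ≡ 10
11^4 ≡ 10^2 = 100 ≡ 26
11^8 ≡ 26^2 = 676 ≡ 10
11^16 ≡ 10^2 = 100 ≡ 26
11^32 ≡ 26^2 = 676 ≡ 10
32^2 = 1024 ≡ 25
32^4 ≡ 25^2 = 625 ≡ 33
32^8 ≡ 33^2 = 1089 ≡ 16
32^16 ≡ 16^2 = 256 ≡ 34
28 = 16 + 8 + 4, so 32^28 ≡ 34·16·33 ≡ 7 (mod 37)
10·7 = 70 ≡ 33 (mod 37)
35 ≠ 33, so verification fails.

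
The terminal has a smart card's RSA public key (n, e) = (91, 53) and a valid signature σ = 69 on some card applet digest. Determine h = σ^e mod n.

Squares mod 91: σ^1≡69, σ^2≡29, σ^4≡22, σ^8≡29, σ^16≡22, σ^32≡29
53 = 32 + 16 + 4 + 1, so σ^53 ≡ 29·22·22·69 ≡ 62 (mod 91)

62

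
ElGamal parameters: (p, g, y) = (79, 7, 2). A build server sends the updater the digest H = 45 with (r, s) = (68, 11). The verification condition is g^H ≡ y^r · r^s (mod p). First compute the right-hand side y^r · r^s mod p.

2^2 = 4
2^4 ≡ 4^2 = 16
2^8 ≡ 16^2 = 256 ≡ 19
2^16 ≡ 19^2 = 361 ≡ 45
2^32 ≡ 45^2 = 2025 ≡ 50
2^64 ≡ 50^2 = 2500 ≡ 51
68 = 64 + 4, so 2^68 ≡ 51·16 ≡ 26 (mod 79)
68^2 = 4624 ≡ 42
68^4 ≡ 42^2 = 1764 ≡ 26
68^8 ≡ 26^2 = 676 ≡ 44
11 = 8 + 2 + 1, so 68^11 ≡ 44·42·68 ≡ 54 (mod 79)
y^r · r^s ≡ 26·54 = 1404 ≡ 61 (mod 79)

61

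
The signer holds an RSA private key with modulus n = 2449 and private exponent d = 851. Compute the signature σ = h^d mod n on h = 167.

1230

h^2 ≡ 167^2 = 27889 ≡ 950
h^4 ≡ 950^2 = 902500 ≡ 1268
h^8 ≡ 1268^2 = 1607824 ≡ 1280
h^16 ≡ 1280^2 = 1638400 ≡ 19
h^32 ≡ 19^2 = 361
h^64 ≡ 361^2 = 130321 ≡ 524
h^128 ≡ 524^2 = 274576 ≡ 288
h^256 ≡ 288^2 = 82944 ≡ 2127
h^512 ≡ 2127^2 = 4524129 ≡ 826
851 = 512 + 256 + 64 + 16 + 2 + 1, so h^851 ≡ 826·2127·524·19·950·167 ≡ 1230 (mod 2449)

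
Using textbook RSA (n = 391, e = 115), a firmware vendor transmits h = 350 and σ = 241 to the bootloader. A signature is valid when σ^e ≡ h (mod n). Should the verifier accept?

accept

σ^115 mod 391 = 350
σ^115 mod 391 = 350 matches h.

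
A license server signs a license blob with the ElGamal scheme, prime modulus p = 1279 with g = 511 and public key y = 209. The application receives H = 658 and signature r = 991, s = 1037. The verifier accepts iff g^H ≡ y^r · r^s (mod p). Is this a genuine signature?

forged

Left side g^H mod p:
511^2 = 261121 ≡ 205
511^4 ≡ 205^2 = 42025 ≡ 1097
511^8 ≡ 1097^2 = 1203409 ≡ 1149
511^16 ≡ 1149^2 = 1320201 ≡ 273
511^32 ≡ 273^2 = 74529 ≡ 347
511^64 ≡ 347^2 = 120409 ≡ 183
511^128 ≡ 183^2 = 33489 ≡ 235
511^256 ≡ 235^2 = 55225 ≡ 228
511^512 ≡ 228^2 = 51984 ≡ 824
658 = 512 + 128 + 16 + 2, so 511^658 ≡ 824·235·273·205 ≡ 954 (mod 1279)
Right side y^r · r^s mod p:
209^2 = 43681 ≡ 195
209^4 ≡ 195^2 = 38025 ≡ 934
209^8 ≡ 934^2 = 872356 ≡ 78
209^16 ≡ 78^2 = 6084 ≡ 968
209^32 ≡ 968^2 = 937024 ≡ 796
209^64 ≡ 796^2 = 633616 ≡ 511
209^128 ≡ 511^2 = 261121 ≡ 205
209^256 ≡ 205^2 = 42025 ≡ 1097
209^512 ≡ 1097^2 = 1203409 ≡ 1149
991 = 512 + 256 + 128 + 64 + 16 + 8 + 4 + 2 + 1, so 209^991 ≡ 1149·1097·205·511·968·78·934·195·209 ≡ 207 (mod 1279)
991^2 = 982081 ≡ 1088
991^4 ≡ 1088^2 = 1183744 ≡ 669
991^8 ≡ 669^2 = 447561 ≡ 1190
991^16 ≡ 1190^2 = 1416100 ≡ 247
991^32 ≡ 247^2 = 61009 ≡ 896
991^64 ≡ 896^2 = 802816 ≡ 883
991^128 ≡ 883^2 = 779689 ≡ 778
991^256 ≡ 778^2 = 605284 ≡ 317
991^512 ≡ 317^2 = 100489 ≡ 727
991^1024 ≡ 727^2 = 528529 ≡ 302
1037 = 1024 + 8 + 4 + 1, so 991^1037 ≡ 302·1190·669·991 ≡ 270 (mod 1279)
207·270 = 55890 ≡ 893 (mod 1279)
954 ≠ 893, so verification fails.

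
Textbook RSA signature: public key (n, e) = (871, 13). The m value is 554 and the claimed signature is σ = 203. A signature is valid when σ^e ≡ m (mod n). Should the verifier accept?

accept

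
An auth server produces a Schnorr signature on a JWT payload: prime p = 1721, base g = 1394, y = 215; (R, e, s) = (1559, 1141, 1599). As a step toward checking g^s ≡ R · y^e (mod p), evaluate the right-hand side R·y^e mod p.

1687

215^2 = 46225 ≡ 1479
215^4 ≡ 1479^2 = 2187441 ≡ 50
215^8 ≡ 50^2 = 2500 ≡ 779
215^16 ≡ 779^2 = 606841 ≡ 1049
215^32 ≡ 1049^2 = 1100401 ≡ 682
215^64 ≡ 682^2 = 465124 ≡ 454
215^128 ≡ 454^2 = 206116 ≡ 1317
215^256 ≡ 1317^2 = 1734489 ≡ 1442
215^512 ≡ 1442^2 = 2079364 ≡ 396
215^1024 ≡ 396^2 = 156816 ≡ 205
1141 = 1024 + 64 + 32 + 16 + 4 + 1, so 215^1141 ≡ 205·454·682·1049·50·215 ≡ 1445 (mod 1721)
R · y^e ≡ 1559·1445 = 2252755 ≡ 1687 (mod 1721)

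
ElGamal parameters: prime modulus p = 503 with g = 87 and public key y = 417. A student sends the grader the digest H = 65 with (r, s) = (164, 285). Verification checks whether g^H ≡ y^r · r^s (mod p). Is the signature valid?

Left side g^H mod p:
87^2 = 7569 ≡ 24
87^4 ≡ 24^2 = 576 ≡ 73
87^8 ≡ 73^2 = 5329 ≡ 299
87^16 ≡ 299^2 = 89401 ≡ 370
87^32 ≡ 370^2 = 136900 ≡ 84
87^64 ≡ 84^2 = 7056 ≡ 14
65 = 64 + 1, so 87^65 ≡ 14·87 ≡ 212 (mod 503)
Right side y^r · r^s mod p:
417^2 = 173889 ≡ 354
417^4 ≡ 354^2 = 125316 ≡ 69
417^8 ≡ 69^2 = 4761 ≡ 234
417^16 ≡ 234^2 = 54756 ≡ 432
417^32 ≡ 432^2 = 186624 ≡ 11
417^64 ≡ 11^2 = 121
417^128 ≡ 121^2 = 14641 ≡ 54
164 = 128 + 32 + 4, so 417^164 ≡ 54·11·69 ≡ 243 (mod 503)
164^2 = 26896 ≡ 237
164^4 ≡ 237^2 = 56169 ≡ 336
164^8 ≡ 336^2 = 112896 ≡ 224
164^16 ≡ 224^2 = 50176 ≡ 379
164^32 ≡ 379^2 = 143641 ≡ 286
164^64 ≡ 286^2 = 81796 ≡ 310
164^128 ≡ 310^2 = 96100 ≡ 27
164^256 ≡ 27^2 = 729 ≡ 226
285 = 256 + 16 + 8 + 4 + 1, so 164^285 ≡ 226·379·224·336·164 ≡ 123 (mod 503)
243·123 = 29889 ≡ 212 (mod 503)
212 ≡ 212 (mod 503), so the signature is genuine.

valid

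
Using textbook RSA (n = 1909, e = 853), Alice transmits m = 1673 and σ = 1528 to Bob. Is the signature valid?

Squares mod 1909: σ^1≡1528, σ^2≡77, σ^4≡202, σ^8≡715, σ^16≡1522, σ^32≡867, σ^64≡1452, σ^128≡768, σ^256≡1852, σ^512≡1340
853 = 512 + 256 + 64 + 16 + 4 + 1, so σ^853 ≡ 1340·1852·1452·1522·202·1528 ≡ 1673 (mod 1909)
σ^853 mod 1909 = 1673 matches m.

valid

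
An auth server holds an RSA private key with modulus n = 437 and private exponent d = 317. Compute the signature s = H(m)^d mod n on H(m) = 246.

(H(m))^2 ≡ 246^2 = 60516 ≡ 210
(H(m))^4 ≡ 210^2 = 44100 ≡ 400
(H(m))^8 ≡ 400^2 = 160000 ≡ 58
(H(m))^16 ≡ 58^2 = 3364 ≡ 305
(H(m))^32 ≡ 305^2 = 93025 ≡ 381
(H(m))^64 ≡ 381^2 = 145161 ≡ 77
(H(m))^128 ≡ 77^2 = 5929 ≡ 248
(H(m))^256 ≡ 248^2 = 61504 ≡ 324
317 = 256 + 32 + 16 + 8 + 4 + 1, so (H(m))^317 ≡ 324·381·305·58·400·246 ≡ 284 (mod 437)

284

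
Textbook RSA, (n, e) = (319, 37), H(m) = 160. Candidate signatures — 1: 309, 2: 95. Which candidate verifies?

2

Candidate 1: Squares mod 319: 309^1≡309, 309^2≡100, 309^4≡111, 309^8≡199, 309^16≡45, 309^32≡111; 37 = 32 + 4 + 1, so 309^37 ≡ 111·111·309 ≡ 243 (mod 319)
Candidate 2: Squares mod 319: 95^1≡95, 95^2≡93, 95^4≡36, 95^8≡20, 95^16≡81, 95^32≡181; 37 = 32 + 4 + 1, so 95^37 ≡ 181·36·95 ≡ 160 (mod 319)
  → matches H(m) = 160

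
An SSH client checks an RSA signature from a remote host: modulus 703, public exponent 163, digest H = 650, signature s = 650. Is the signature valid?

valid

Squares mod 703: s^1≡650, s^2≡700, s^4≡9, s^8≡81, s^16≡234, s^32≡625, s^64≡460, s^128≡700
163 = 128 + 32 + 2 + 1, so s^163 ≡ 700·625·700·650 ≡ 650 (mod 703)
650 = H, so the signature checks out.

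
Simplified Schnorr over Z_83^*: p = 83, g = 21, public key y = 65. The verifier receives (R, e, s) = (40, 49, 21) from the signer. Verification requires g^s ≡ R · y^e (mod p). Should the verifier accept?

reject

g^s mod p:
21^2 = 441 ≡ 26
21^4 ≡ 26^2 = 676 ≡ 12
21^8 ≡ 12^2 = 144 ≡ 61
21^16 ≡ 61^2 = 3721 ≡ 69
21 = 16 + 4 + 1, so 21^21 ≡ 69·12·21 ≡ 41 (mod 83)
R · y^e mod p:
65^2 = 4225 ≡ 75
65^4 ≡ 75^2 = 5625 ≡ 64
65^8 ≡ 64^2 = 4096 ≡ 29
65^16 ≡ 29^2 = 841 ≡ 11
65^32 ≡ 11^2 = 121 ≡ 38
49 = 32 + 16 + 1, so 65^49 ≡ 38·11·65 ≡ 29 (mod 83)
40·29 = 1160 ≡ 81 (mod 83)
41 ≠ 81; the check fails.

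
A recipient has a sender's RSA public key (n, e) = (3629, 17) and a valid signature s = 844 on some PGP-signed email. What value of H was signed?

582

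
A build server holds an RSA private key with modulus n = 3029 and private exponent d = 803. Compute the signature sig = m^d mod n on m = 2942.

985

m^803 mod 3029 = 985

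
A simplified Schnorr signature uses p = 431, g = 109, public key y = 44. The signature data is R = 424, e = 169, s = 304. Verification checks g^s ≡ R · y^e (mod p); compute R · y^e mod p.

Squares mod 431: 44^1≡44, 44^2≡212, 44^4≡120, 44^8≡177, 44^16≡297, 44^32≡285, 44^64≡197, 44^128≡19
169 = 128 + 32 + 8 + 1, so 44^169 ≡ 19·285·177·44 ≡ 394 (mod 431)
R · y^e ≡ 424·394 = 167056 ≡ 259 (mod 431)

259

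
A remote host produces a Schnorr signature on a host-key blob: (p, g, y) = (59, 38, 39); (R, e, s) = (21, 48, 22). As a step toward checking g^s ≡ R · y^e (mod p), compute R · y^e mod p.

26

39^2 = 1521 ≡ 46
39^4 ≡ 46^2 = 2116 ≡ 51
39^8 ≡ 51^2 = 2601 ≡ 5
39^16 ≡ 5^2 = 25
39^32 ≡ 25^2 = 625 ≡ 35
48 = 32 + 16, so 39^48 ≡ 35·25 ≡ 49 (mod 59)
R · y^e ≡ 21·49 = 1029 ≡ 26 (mod 59)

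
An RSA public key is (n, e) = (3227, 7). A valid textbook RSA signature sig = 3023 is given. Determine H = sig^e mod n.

Squares mod 3227: sig^1≡3023, sig^2≡2892, sig^4≡2507
7 = 4 + 2 + 1, so sig^7 ≡ 2507·2892·3023 ≡ 496 (mod 3227)

496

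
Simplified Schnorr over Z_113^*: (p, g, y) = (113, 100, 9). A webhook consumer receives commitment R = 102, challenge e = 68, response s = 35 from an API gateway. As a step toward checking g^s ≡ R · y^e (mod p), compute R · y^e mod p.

Squares mod 113: 9^1≡9, 9^2≡81, 9^4≡7, 9^8≡49, 9^16≡28, 9^32≡106, 9^64≡49
68 = 64 + 4, so 9^68 ≡ 49·7 ≡ 4 (mod 113)
R · y^e ≡ 102·4 = 408 ≡ 69 (mod 113)

69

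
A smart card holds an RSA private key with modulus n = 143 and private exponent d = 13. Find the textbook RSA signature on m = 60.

125

m^2 ≡ 60^2 = 3600 ≡ 25
m^4 ≡ 25^2 = 625 ≡ 53
m^8 ≡ 53^2 = 2809 ≡ 92
13 = 8 + 4 + 1, so m^13 ≡ 92·53·60 ≡ 125 (mod 143)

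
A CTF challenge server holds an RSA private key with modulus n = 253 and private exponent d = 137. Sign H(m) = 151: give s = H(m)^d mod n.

211

(H(m))^137 mod 253 = 211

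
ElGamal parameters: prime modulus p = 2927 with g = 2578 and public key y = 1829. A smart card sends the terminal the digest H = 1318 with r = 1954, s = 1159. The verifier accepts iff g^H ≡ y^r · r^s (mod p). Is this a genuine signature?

forged

Left side g^H mod p:
2578^1318 mod 2927 = 2404
Right side y^r · r^s mod p:
1829^1954 mod 2927 = 206
1954^1159 mod 2927 = 1496
206·1496 = 308176 ≡ 841 (mod 2927)
2404 ≠ 841, so verification fails.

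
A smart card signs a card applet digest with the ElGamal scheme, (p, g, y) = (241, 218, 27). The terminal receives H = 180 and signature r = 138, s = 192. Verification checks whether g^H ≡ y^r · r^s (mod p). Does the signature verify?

does not verify

Left side g^H mod p:
218^2 = 47524 ≡ 47
218^4 ≡ 47^2 = 2209 ≡ 40
218^8 ≡ 40^2 = 1600 ≡ 154
218^16 ≡ 154^2 = 23716 ≡ 98
218^32 ≡ 98^2 = 9604 ≡ 205
218^64 ≡ 205^2 = 42025 ≡ 91
218^128 ≡ 91^2 = 8281 ≡ 87
180 = 128 + 32 + 16 + 4, so 218^180 ≡ 87·205·98·40 ≡ 64 (mod 241)
Right side y^r · r^s mod p:
27^2 = 729 ≡ 6
27^4 ≡ 6^2 = 36
27^8 ≡ 36^2 = 1296 ≡ 91
27^16 ≡ 91^2 = 8281 ≡ 87
27^32 ≡ 87^2 = 7569 ≡ 98
27^64 ≡ 98^2 = 9604 ≡ 205
27^128 ≡ 205^2 = 42025 ≡ 91
138 = 128 + 8 + 2, so 27^138 ≡ 91·91·6 ≡ 40 (mod 241)
138^2 = 19044 ≡ 5
138^4 ≡ 5^2 = 25
138^8 ≡ 25^2 = 625 ≡ 143
138^16 ≡ 143^2 = 20449 ≡ 205
138^32 ≡ 205^2 = 42025 ≡ 91
138^64 ≡ 91^2 = 8281 ≡ 87
138^128 ≡ 87^2 = 7569 ≡ 98
192 = 128 + 64, so 138^192 ≡ 98·87 ≡ 91 (mod 241)
40·91 = 3640 ≡ 25 (mod 241)
64 ≠ 25, so verification fails.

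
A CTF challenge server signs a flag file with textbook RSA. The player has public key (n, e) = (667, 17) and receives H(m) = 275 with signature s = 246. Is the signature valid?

invalid

Squares mod 667: s^1≡246, s^2≡486, s^4≡78, s^8≡81, s^16≡558
17 = 16 + 1, so s^17 ≡ 558·246 ≡ 533 (mod 667)
The recovered value 533 does not match the digest 275.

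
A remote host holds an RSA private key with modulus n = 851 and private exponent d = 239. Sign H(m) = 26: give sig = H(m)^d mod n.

Squares mod 851: (H(m))^1≡26, (H(m))^2≡676, (H(m))^4≡840, (H(m))^8≡121, (H(m))^16≡174, (H(m))^32≡491, (H(m))^64≡248, (H(m))^128≡232
239 = 128 + 64 + 32 + 8 + 4 + 2 + 1, so (H(m))^239 ≡ 232·248·491·121·840·676·26 ≡ 121 (mod 851)

121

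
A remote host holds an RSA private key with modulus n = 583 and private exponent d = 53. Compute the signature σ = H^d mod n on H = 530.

371

Squares mod 583: H^1≡530, H^2≡477, H^4≡159, H^8≡212, H^16≡53, H^32≡477
53 = 32 + 16 + 4 + 1, so H^53 ≡ 477·53·159·530 ≡ 371 (mod 583)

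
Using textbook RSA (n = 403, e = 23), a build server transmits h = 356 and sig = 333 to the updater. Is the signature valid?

sig^2 ≡ 333^2 = 110889 ≡ 64
sig^4 ≡ 64^2 = 4096 ≡ 66
sig^8 ≡ 66^2 = 4356 ≡ 326
sig^16 ≡ 326^2 = 106276 ≡ 287
23 = 16 + 4 + 2 + 1, so sig^23 ≡ 287·66·64·333 ≡ 356 (mod 403)
sig^23 mod 403 = 356 matches h.

valid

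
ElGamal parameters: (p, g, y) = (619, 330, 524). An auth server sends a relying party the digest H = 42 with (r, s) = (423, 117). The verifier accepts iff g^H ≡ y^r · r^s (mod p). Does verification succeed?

Left side g^H mod p:
330^42 mod 619 = 136
Right side y^r · r^s mod p:
524^423 mod 619 = 606
423^117 mod 619 = 437
606·437 = 264822 ≡ 509 (mod 619)
136 ≠ 509, so verification fails.

fails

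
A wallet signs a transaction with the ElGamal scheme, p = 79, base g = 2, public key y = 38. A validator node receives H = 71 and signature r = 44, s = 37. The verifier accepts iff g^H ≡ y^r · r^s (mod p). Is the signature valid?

invalid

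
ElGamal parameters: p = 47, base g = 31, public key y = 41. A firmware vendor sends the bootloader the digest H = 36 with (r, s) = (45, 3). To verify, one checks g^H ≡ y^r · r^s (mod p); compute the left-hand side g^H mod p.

31^2 = 961 ≡ 21
31^4 ≡ 21^2 = 441 ≡ 18
31^8 ≡ 18^2 = 324 ≡ 42
31^16 ≡ 42^2 = 1764 ≡ 25
31^32 ≡ 25^2 = 625 ≡ 14
36 = 32 + 4, so 31^36 ≡ 14·18 ≡ 17 (mod 47)

17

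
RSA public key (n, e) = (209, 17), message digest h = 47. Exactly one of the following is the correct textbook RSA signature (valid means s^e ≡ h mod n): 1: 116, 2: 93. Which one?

2

Candidate 1: 116^17 mod 209 = 162
Candidate 2: 93^17 mod 209 = 47
  → matches h = 47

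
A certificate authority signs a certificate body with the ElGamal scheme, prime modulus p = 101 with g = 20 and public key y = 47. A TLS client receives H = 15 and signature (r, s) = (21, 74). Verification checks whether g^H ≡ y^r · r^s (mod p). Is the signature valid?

Left side g^H mod p:
Squares mod 101: 20^1≡20, 20^2≡97, 20^4≡16, 20^8≡54
15 = 8 + 4 + 2 + 1, so 20^15 ≡ 54·16·97·20 ≡ 65 (mod 101)
Right side y^r · r^s mod p:
Squares mod 101: 47^1≡47, 47^2≡88, 47^4≡68, 47^8≡79, 47^16≡80
21 = 16 + 4 + 1, so 47^21 ≡ 80·68·47 ≡ 49 (mod 101)
Squares mod 101: 21^1≡21, 21^2≡37, 21^4≡56, 21^8≡5, 21^16≡25, 21^32≡19, 21^64≡58
74 = 64 + 8 + 2, so 21^74 ≡ 58·5·37 ≡ 24 (mod 101)
49·24 = 1176 ≡ 65 (mod 101)
65 ≡ 65 (mod 101), so the signature is genuine.

valid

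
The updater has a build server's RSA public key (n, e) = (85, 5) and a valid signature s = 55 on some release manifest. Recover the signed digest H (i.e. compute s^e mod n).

55

s^2 ≡ 55^2 = 3025 ≡ 50
s^4 ≡ 50^2 = 2500 ≡ 35
5 = 4 + 1, so s^5 ≡ 35·55 ≡ 55 (mod 85)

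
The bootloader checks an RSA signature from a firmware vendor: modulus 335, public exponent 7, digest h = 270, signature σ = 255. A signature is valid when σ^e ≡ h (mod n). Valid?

σ^2 ≡ 255^2 = 65025 ≡ 35
σ^4 ≡ 35^2 = 1225 ≡ 220
7 = 4 + 2 + 1, so σ^7 ≡ 220·35·255 ≡ 65 (mod 335)
65 ≠ 270, so verification fails.

no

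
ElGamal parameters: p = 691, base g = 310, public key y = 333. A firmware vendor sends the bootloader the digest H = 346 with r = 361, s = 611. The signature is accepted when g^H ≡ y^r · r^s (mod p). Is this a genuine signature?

Left side g^H mod p:
310^2 = 96100 ≡ 51
310^4 ≡ 51^2 = 2601 ≡ 528
310^8 ≡ 528^2 = 278784 ≡ 311
310^16 ≡ 311^2 = 96721 ≡ 672
310^32 ≡ 672^2 = 451584 ≡ 361
310^64 ≡ 361^2 = 130321 ≡ 413
310^128 ≡ 413^2 = 170569 ≡ 583
310^256 ≡ 583^2 = 339889 ≡ 608
346 = 256 + 64 + 16 + 8 + 2, so 310^346 ≡ 608·413·672·311·51 ≡ 310 (mod 691)
Right side y^r · r^s mod p:
333^2 = 110889 ≡ 329
333^4 ≡ 329^2 = 108241 ≡ 445
333^8 ≡ 445^2 = 198025 ≡ 399
333^16 ≡ 399^2 = 159201 ≡ 271
333^32 ≡ 271^2 = 73441 ≡ 195
333^64 ≡ 195^2 = 38025 ≡ 20
333^128 ≡ 20^2 = 400
333^256 ≡ 400^2 = 160000 ≡ 379
361 = 256 + 64 + 32 + 8 + 1, so 333^361 ≡ 379·20·195·399·333 ≡ 271 (mod 691)
361^2 = 130321 ≡ 413
361^4 ≡ 413^2 = 170569 ≡ 583
361^8 ≡ 583^2 = 339889 ≡ 608
361^16 ≡ 608^2 = 369664 ≡ 670
361^32 ≡ 670^2 = 448900 ≡ 441
361^64 ≡ 441^2 = 194481 ≡ 310
361^128 ≡ 310^2 = 96100 ≡ 51
361^256 ≡ 51^2 = 2601 ≡ 528
361^512 ≡ 528^2 = 278784 ≡ 311
611 = 512 + 64 + 32 + 2 + 1, so 361^611 ≡ 311·310·441·413·361 ≡ 51 (mod 691)
271·51 = 13821 ≡ 1 (mod 691)
310 ≠ 1, so verification fails.

forged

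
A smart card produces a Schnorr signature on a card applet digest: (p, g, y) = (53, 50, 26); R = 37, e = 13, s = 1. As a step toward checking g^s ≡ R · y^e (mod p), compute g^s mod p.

50

50^1 mod 53 = 50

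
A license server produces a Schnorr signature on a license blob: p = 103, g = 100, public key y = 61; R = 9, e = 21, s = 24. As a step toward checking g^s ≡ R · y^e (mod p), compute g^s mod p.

100^2 = 10000 ≡ 9
100^4 ≡ 9^2 = 81
100^8 ≡ 81^2 = 6561 ≡ 72
100^16 ≡ 72^2 = 5184 ≡ 34
24 = 16 + 8, so 100^24 ≡ 34·72 ≡ 79 (mod 103)

79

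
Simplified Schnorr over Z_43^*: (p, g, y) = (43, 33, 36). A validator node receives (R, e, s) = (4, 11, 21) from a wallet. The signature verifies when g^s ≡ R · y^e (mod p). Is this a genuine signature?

forged

g^s mod p:
Squares mod 43: 33^1≡33, 33^2≡14, 33^4≡24, 33^8≡17, 33^16≡31
21 = 16 + 4 + 1, so 33^21 ≡ 31·24·33 ≡ 42 (mod 43)
R · y^e mod p:
Squares mod 43: 36^1≡36, 36^2≡6, 36^4≡36, 36^8≡6
11 = 8 + 2 + 1, so 36^11 ≡ 6·6·36 ≡ 6 (mod 43)
4·6 = 24 ≡ 24 (mod 43)
42 ≠ 24; the check fails.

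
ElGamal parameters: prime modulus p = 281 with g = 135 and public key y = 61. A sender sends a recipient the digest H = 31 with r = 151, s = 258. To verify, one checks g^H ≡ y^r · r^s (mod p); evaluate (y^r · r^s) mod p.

61^2 = 3721 ≡ 68
61^4 ≡ 68^2 = 4624 ≡ 128
61^8 ≡ 128^2 = 16384 ≡ 86
61^16 ≡ 86^2 = 7396 ≡ 90
61^32 ≡ 90^2 = 8100 ≡ 232
61^64 ≡ 232^2 = 53824 ≡ 153
61^128 ≡ 153^2 = 23409 ≡ 86
151 = 128 + 16 + 4 + 2 + 1, so 61^151 ≡ 86·90·128·68·61 ≡ 142 (mod 281)
151^2 = 22801 ≡ 40
151^4 ≡ 40^2 = 1600 ≡ 195
151^8 ≡ 195^2 = 38025 ≡ 90
151^16 ≡ 90^2 = 8100 ≡ 232
151^32 ≡ 232^2 = 53824 ≡ 153
151^64 ≡ 153^2 = 23409 ≡ 86
151^128 ≡ 86^2 = 7396 ≡ 90
151^256 ≡ 90^2 = 8100 ≡ 232
258 = 256 + 2, so 151^258 ≡ 232·40 ≡ 7 (mod 281)
y^r · r^s ≡ 142·7 = 994 ≡ 151 (mod 281)

151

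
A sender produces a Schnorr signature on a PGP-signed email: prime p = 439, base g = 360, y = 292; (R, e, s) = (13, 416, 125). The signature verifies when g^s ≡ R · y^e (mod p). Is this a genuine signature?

g^s mod p:
360^2 = 129600 ≡ 95
360^4 ≡ 95^2 = 9025 ≡ 245
360^8 ≡ 245^2 = 60025 ≡ 321
360^16 ≡ 321^2 = 103041 ≡ 315
360^32 ≡ 315^2 = 99225 ≡ 11
360^64 ≡ 11^2 = 121
125 = 64 + 32 + 16 + 8 + 4 + 1, so 360^125 ≡ 121·11·315·321·245·360 ≡ 289 (mod 439)
R · y^e mod p:
292^2 = 85264 ≡ 98
292^4 ≡ 98^2 = 9604 ≡ 385
292^8 ≡ 385^2 = 148225 ≡ 282
292^16 ≡ 282^2 = 79524 ≡ 65
292^32 ≡ 65^2 = 4225 ≡ 274
292^64 ≡ 274^2 = 75076 ≡ 7
292^128 ≡ 7^2 = 49
292^256 ≡ 49^2 = 2401 ≡ 206
416 = 256 + 128 + 32, so 292^416 ≡ 206·49·274 ≡ 56 (mod 439)
13·56 = 728 ≡ 289 (mod 439)
289 ≡ 289 (mod 439); signature holds.

genuine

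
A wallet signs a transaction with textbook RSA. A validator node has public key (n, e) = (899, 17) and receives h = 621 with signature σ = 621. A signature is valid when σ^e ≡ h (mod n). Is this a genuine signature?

genuine

σ^2 ≡ 621^2 = 385641 ≡ 869
σ^4 ≡ 869^2 = 755161 ≡ 1
σ^8 ≡ 1^2 = 1
σ^16 ≡ 1^2 = 1
17 = 16 + 1, so σ^17 ≡ 1·621 ≡ 621 (mod 899)
σ^17 mod 899 = 621 matches h.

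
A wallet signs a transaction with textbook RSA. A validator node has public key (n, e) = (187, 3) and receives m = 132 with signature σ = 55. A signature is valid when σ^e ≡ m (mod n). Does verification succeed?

Squares mod 187: σ^1≡55, σ^2≡33
3 = 2 + 1, so σ^3 ≡ 33·55 ≡ 132 (mod 187)
Since 132 equals the digest 132, verification succeeds.

passes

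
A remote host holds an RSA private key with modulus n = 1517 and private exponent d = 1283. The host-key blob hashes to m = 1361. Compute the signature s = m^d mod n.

430

m^1283 mod 1517 = 430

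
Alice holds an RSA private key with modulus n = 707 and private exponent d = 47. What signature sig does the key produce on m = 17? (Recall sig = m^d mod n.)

418

m^47 mod 707 = 418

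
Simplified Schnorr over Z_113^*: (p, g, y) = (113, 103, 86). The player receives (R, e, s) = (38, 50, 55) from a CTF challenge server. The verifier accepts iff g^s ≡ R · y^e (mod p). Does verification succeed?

fails

g^s mod p:
103^2 = 10609 ≡ 100
103^4 ≡ 100^2 = 10000 ≡ 56
103^8 ≡ 56^2 = 3136 ≡ 85
103^16 ≡ 85^2 = 7225 ≡ 106
103^32 ≡ 106^2 = 11236 ≡ 49
55 = 32 + 16 + 4 + 2 + 1, so 103^55 ≡ 49·106·56·100·103 ≡ 34 (mod 113)
R · y^e mod p:
86^2 = 7396 ≡ 51
86^4 ≡ 51^2 = 2601 ≡ 2
86^8 ≡ 2^2 = 4
86^16 ≡ 4^2 = 16
86^32 ≡ 16^2 = 256 ≡ 30
50 = 32 + 16 + 2, so 86^50 ≡ 30·16·51 ≡ 72 (mod 113)
38·72 = 2736 ≡ 24 (mod 113)
34 ≠ 24; the check fails.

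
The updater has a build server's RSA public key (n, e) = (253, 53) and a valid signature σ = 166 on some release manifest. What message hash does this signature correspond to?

σ^2 ≡ 166^2 = 27556 ≡ 232
σ^4 ≡ 232^2 = 53824 ≡ 188
σ^8 ≡ 188^2 = 35344 ≡ 177
σ^16 ≡ 177^2 = 31329 ≡ 210
σ^32 ≡ 210^2 = 44100 ≡ 78
53 = 32 + 16 + 4 + 1, so σ^53 ≡ 78·210·188·166 ≡ 34 (mod 253)

34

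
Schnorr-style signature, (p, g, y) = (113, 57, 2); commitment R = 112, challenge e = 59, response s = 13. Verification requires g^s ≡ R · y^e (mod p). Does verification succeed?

fails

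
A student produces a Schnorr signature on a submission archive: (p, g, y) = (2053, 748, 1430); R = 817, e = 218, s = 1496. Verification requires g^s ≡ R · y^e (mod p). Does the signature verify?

does not verify

g^s mod p:
Squares mod 2053: 748^1≡748, 748^2≡1088, 748^4≡1216, 748^8≡496, 748^16≡1709, 748^32≡1315, 748^64≡599, 748^128≡1579, 748^256≡899, 748^512≡1372, 748^1024≡1836
1496 = 1024 + 256 + 128 + 64 + 16 + 8, so 748^1496 ≡ 1836·899·1579·599·1709·496 ≡ 1060 (mod 2053)
R · y^e mod p:
Squares mod 2053: 1430^1≡1430, 1430^2≡112, 1430^4≡226, 1430^8≡1804, 1430^16≡411, 1430^32≡575, 1430^64≡92, 1430^128≡252
218 = 128 + 64 + 16 + 8 + 2, so 1430^218 ≡ 252·92·411·1804·112 ≡ 1644 (mod 2053)
817·1644 = 1343148 ≡ 486 (mod 2053)
1060 ≠ 486; the check fails.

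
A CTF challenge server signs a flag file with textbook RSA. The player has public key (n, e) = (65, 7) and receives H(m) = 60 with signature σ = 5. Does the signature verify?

verifies

σ^2 ≡ 5^2 = 25
σ^4 ≡ 25^2 = 625 ≡ 40
7 = 4 + 2 + 1, so σ^7 ≡ 40·25·5 ≡ 60 (mod 65)
σ^7 mod 65 = 60 matches H(m).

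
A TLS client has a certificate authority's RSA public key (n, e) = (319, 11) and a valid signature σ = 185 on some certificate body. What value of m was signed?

97

Squares mod 319: σ^1≡185, σ^2≡92, σ^4≡170, σ^8≡190
11 = 8 + 2 + 1, so σ^11 ≡ 190·92·185 ≡ 97 (mod 319)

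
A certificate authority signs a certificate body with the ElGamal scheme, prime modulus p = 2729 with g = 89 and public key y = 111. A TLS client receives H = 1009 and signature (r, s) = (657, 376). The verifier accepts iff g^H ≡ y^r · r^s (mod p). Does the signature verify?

verifies

Left side g^H mod p:
89^2 = 7921 ≡ 2463
89^4 ≡ 2463^2 = 6066369 ≡ 2531
89^8 ≡ 2531^2 = 6405961 ≡ 998
89^16 ≡ 998^2 = 996004 ≡ 2648
89^32 ≡ 2648^2 = 7011904 ≡ 1103
89^64 ≡ 1103^2 = 1216609 ≡ 2204
89^128 ≡ 2204^2 = 4857616 ≡ 2725
89^256 ≡ 2725^2 = 7425625 ≡ 16
89^512 ≡ 16^2 = 256
1009 = 512 + 256 + 128 + 64 + 32 + 16 + 1, so 89^1009 ≡ 256·16·2725·2204·1103·2648·89 ≡ 1708 (mod 2729)
Right side y^r · r^s mod p:
111^2 = 12321 ≡ 1405
111^4 ≡ 1405^2 = 1974025 ≡ 958
111^8 ≡ 958^2 = 917764 ≡ 820
111^16 ≡ 820^2 = 672400 ≡ 1066
111^32 ≡ 1066^2 = 1136356 ≡ 1092
111^64 ≡ 1092^2 = 1192464 ≡ 2620
111^128 ≡ 2620^2 = 6864400 ≡ 965
111^256 ≡ 965^2 = 931225 ≡ 636
111^512 ≡ 636^2 = 404496 ≡ 604
657 = 512 + 128 + 16 + 1, so 111^657 ≡ 604·965·1066·111 ≡ 2414 (mod 2729)
657^2 = 431649 ≡ 467
657^4 ≡ 467^2 = 218089 ≡ 2498
657^8 ≡ 2498^2 = 6240004 ≡ 1510
657^16 ≡ 1510^2 = 2280100 ≡ 1385
657^32 ≡ 1385^2 = 1918225 ≡ 2467
657^64 ≡ 2467^2 = 6086089 ≡ 419
657^128 ≡ 419^2 = 175561 ≡ 905
657^256 ≡ 905^2 = 819025 ≡ 325
376 = 256 + 64 + 32 + 16 + 8, so 657^376 ≡ 325·419·2467·1385·1510 ≡ 2481 (mod 2729)
2414·2481 = 5989134 ≡ 1708 (mod 2729)
1708 ≡ 1708 (mod 2729), so the signature is genuine.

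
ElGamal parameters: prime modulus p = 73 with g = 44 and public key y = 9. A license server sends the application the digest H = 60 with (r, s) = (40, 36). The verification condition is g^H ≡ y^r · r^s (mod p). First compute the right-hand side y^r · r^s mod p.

9^2 = 81 ≡ 8
9^4 ≡ 8^2 = 64
9^8 ≡ 64^2 = 4096 ≡ 8
9^16 ≡ 8^2 = 64
9^32 ≡ 64^2 = 4096 ≡ 8
40 = 32 + 8, so 9^40 ≡ 8·8 ≡ 64 (mod 73)
40^2 = 1600 ≡ 67
40^4 ≡ 67^2 = 4489 ≡ 36
40^8 ≡ 36^2 = 1296 ≡ 55
40^16 ≡ 55^2 = 3025 ≡ 32
40^32 ≡ 32^2 = 1024 ≡ 2
36 = 32 + 4, so 40^36 ≡ 2·36 ≡ 72 (mod 73)
y^r · r^s ≡ 64·72 = 4608 ≡ 9 (mod 73)

9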